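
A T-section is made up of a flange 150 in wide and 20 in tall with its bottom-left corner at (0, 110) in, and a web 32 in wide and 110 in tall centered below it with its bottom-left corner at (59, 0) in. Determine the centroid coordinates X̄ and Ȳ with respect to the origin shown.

X̄ = 75.00 in, Ȳ = 84.91 in

web: A = 32 × 110 = 3520.00, centroid at (75.00, 55.00).
flange: A = 150 × 20 = 3000.00, centroid at (75.00, 120.00).
ΣA = 6520.00 in²
ΣAX̄ = (3520.00)(75.00) + (3000.00)(75.00) = 489000.00 in³
ΣAȲ = (3520.00)(55.00) + (3000.00)(120.00) = 553600.00 in³
X̄ = 489000.00 / 6520.00 = 75.00 in
Ȳ = 553600.00 / 6520.00 = 84.91 in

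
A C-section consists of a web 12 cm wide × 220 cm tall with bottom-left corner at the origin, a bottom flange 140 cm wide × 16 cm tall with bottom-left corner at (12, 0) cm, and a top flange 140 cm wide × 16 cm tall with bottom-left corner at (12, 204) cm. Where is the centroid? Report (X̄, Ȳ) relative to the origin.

Part | A | x̄ᵢ | ȳᵢ | A·x̄ᵢ | A·ȳᵢ
web | 2640.00 | 6.00 | 110.00 | 15840.00 | 290400.00
bottom flange | 2240.00 | 82.00 | 8.00 | 183680.00 | 17920.00
top flange | 2240.00 | 82.00 | 212.00 | 183680.00 | 474880.00
Σ | 7120.00 |  |  | 383200.00 | 783200.00
X̄ = 383200.00 / 7120.00 = 53.82 cm
Ȳ = 783200.00 / 7120.00 = 110.00 cm

X̄ = 53.82 cm, Ȳ = 110.00 cm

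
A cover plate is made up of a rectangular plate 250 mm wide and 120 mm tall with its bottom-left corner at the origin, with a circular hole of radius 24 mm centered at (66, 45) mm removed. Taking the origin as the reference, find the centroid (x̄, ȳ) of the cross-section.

x̄ = 128.79 mm, ȳ = 60.96 mm

plate: A = 250 × 120 = 30000.00, centroid at (125.00, 60.00).
hole: A = −π·24² = -1809.56, centroid at (66.00, 45.00).
ΣA = 28190.44 mm²
ΣAx̄ = (30000.00)(125.00) + (-1809.56)(66.00) = 3630569.21 mm³
ΣAȳ = (30000.00)(60.00) + (-1809.56)(45.00) = 1718569.92 mm³
x̄ = 3630569.21 / 28190.44 = 128.79 mm
ȳ = 1718569.92 / 28190.44 = 60.96 mm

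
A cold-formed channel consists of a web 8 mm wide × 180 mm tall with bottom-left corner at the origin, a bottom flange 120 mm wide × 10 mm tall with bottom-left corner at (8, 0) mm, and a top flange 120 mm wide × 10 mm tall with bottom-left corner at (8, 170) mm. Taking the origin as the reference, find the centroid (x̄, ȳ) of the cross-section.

x̄ = 44.00 mm, ȳ = 90.00 mm

Part | A | x̄ᵢ | ȳᵢ | A·x̄ᵢ | A·ȳᵢ
web | 1440.00 | 4.00 | 90.00 | 5760.00 | 129600.00
bottom flange | 1200.00 | 68.00 | 5.00 | 81600.00 | 6000.00
top flange | 1200.00 | 68.00 | 175.00 | 81600.00 | 210000.00
Σ | 3840.00 |  |  | 168960.00 | 345600.00
x̄ = 168960.00 / 3840.00 = 44.00 mm
ȳ = 345600.00 / 3840.00 = 90.00 mm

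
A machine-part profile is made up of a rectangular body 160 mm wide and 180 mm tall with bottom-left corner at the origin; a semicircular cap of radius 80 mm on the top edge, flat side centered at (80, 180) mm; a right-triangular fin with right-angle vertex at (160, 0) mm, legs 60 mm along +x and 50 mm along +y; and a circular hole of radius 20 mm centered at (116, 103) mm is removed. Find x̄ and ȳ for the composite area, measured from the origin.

x̄ = 82.68 mm, ȳ = 118.64 mm

rectangular body: A = 160 × 180 = 28800.00, centroid at (80.00, 90.00).
semicircular top: A = ½π·80² = 10053.10, centroid at (80.00, 213.95).
triangular fin: A = ½·60·50 = 1500.00, centroid at (180.00, 16.67).
hole: A = −π·20² = -1256.64, centroid at (116.00, 103.00).
ΣA = 39096.46 mm², ΣAx̄ = 3232477.82 mm³, ΣAȳ = 4638457.08 mm³.
x̄ = 3232477.82/39096.46 = 82.68 mm; ȳ = 4638457.08/39096.46 = 118.64 mm.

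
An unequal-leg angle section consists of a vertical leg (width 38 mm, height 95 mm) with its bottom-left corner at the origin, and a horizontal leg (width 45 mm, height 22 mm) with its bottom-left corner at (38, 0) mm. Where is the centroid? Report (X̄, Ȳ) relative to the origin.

X̄ = 27.93 mm, Ȳ = 39.64 mm

vertical leg: A = 38 × 95 = 3610.00, centroid at (19.00, 47.50).
horizontal leg: A = 45 × 22 = 990.00, centroid at (60.50, 11.00).
ΣA = 4600.00 mm², ΣAX̄ = 128485.00 mm³, ΣAȲ = 182365.00 mm³.
X̄ = 128485.00/4600.00 = 27.93 mm; Ȳ = 182365.00/4600.00 = 39.64 mm.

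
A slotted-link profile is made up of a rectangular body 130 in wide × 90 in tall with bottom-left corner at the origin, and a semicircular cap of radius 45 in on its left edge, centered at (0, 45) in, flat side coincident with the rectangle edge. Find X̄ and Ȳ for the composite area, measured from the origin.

X̄ = 47.02 in, Ȳ = 45.00 in

Part | A | x̄ᵢ | ȳᵢ | A·x̄ᵢ | A·ȳᵢ
rectangular body | 11700.00 | 65.00 | 45.00 | 760500.00 | 526500.00
semicircular end | 3180.86 | -19.10 | 45.00 | -60750.00 | 143138.82
Σ | 14880.86 |  |  | 699750.00 | 669638.82
X̄ = 699750.00 / 14880.86 = 47.02 in
Ȳ = 669638.82 / 14880.86 = 45.00 in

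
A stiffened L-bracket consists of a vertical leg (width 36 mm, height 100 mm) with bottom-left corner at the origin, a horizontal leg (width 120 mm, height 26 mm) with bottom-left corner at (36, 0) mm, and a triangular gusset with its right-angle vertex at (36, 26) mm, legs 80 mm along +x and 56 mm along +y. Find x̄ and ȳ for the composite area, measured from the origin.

vertical leg: A = 36 × 100 = 3600.00, centroid at (18.00, 50.00).
horizontal leg: A = 120 × 26 = 3120.00, centroid at (96.00, 13.00).
gusset: A = ½·80·56 = 2240.00, centroid at (62.67, 44.67).
ΣA = 8960.00 mm²
ΣAx̄ = (3600.00)(18.00) + (3120.00)(96.00) + (2240.00)(62.67) = 504693.33 mm³
ΣAȳ = (3600.00)(50.00) + (3120.00)(13.00) + (2240.00)(44.67) = 320613.33 mm³
x̄ = 504693.33 / 8960.00 = 56.33 mm
ȳ = 320613.33 / 8960.00 = 35.78 mm

x̄ = 56.33 mm, ȳ = 35.78 mm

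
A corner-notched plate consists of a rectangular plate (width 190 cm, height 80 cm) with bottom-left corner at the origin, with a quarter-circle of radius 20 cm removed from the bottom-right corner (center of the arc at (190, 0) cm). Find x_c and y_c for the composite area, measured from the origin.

Part | A | x̄ᵢ | ȳᵢ | A·x̄ᵢ | A·ȳᵢ
plate | 15200.00 | 95.00 | 40.00 | 1444000.00 | 608000.00
removed quarter-circle | -314.16 | 181.51 | 8.49 | -57023.59 | -2666.67
Σ | 14885.84 |  |  | 1386976.41 | 605333.33
x_c = 1386976.41 / 14885.84 = 93.17 cm
y_c = 605333.33 / 14885.84 = 40.67 cm

x_c = 93.17 cm, y_c = 40.67 cm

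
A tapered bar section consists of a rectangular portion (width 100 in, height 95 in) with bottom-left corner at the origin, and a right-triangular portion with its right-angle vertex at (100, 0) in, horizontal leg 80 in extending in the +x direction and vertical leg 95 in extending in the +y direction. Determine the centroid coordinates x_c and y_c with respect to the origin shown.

x_c = 71.90 in, y_c = 42.98 in

rectangular portion: A = 100 × 95 = 9500.00, centroid at (50.00, 47.50).
triangular portion: A = ½·80·95 = 3800.00, centroid at (126.67, 31.67).
ΣA = 13300.00 in²
ΣAx_c = (9500.00)(50.00) + (3800.00)(126.67) = 956333.33 in³
ΣAy_c = (9500.00)(47.50) + (3800.00)(31.67) = 571583.33 in³
x_c = 956333.33 / 13300.00 = 71.90 in
y_c = 571583.33 / 13300.00 = 42.98 in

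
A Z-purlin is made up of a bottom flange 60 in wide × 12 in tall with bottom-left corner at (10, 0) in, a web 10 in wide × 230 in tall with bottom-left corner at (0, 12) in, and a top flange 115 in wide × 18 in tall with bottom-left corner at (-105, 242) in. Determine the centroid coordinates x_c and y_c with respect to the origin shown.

x_c = -11.40 in, y_c = 160.31 in

Part | A | x̄ᵢ | ȳᵢ | A·x̄ᵢ | A·ȳᵢ
bottom flange | 720.00 | 40.00 | 6.00 | 28800.00 | 4320.00
web | 2300.00 | 5.00 | 127.00 | 11500.00 | 292100.00
top flange | 2070.00 | -47.50 | 251.00 | -98325.00 | 519570.00
Σ | 5090.00 |  |  | -58025.00 | 815990.00
x_c = -58025.00 / 5090.00 = -11.40 in
y_c = 815990.00 / 5090.00 = 160.31 in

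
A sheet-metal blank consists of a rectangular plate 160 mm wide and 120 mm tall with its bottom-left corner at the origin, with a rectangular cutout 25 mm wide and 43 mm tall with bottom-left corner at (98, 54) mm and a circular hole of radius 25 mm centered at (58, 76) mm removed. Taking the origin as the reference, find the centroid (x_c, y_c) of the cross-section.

x_c = 80.64 mm, y_c = 57.03 mm

plate: A = 160 × 120 = 19200.00, centroid at (80.00, 60.00).
hole 1: A = −(25 × 43) = -1075.00, centroid at (110.50, 75.50).
hole 2: A = −π·25² = -1963.50, centroid at (58.00, 76.00).
ΣA = 16161.50 mm², ΣAx_c = 1303329.77 mm³, ΣAy_c = 921611.85 mm³.
x_c = 1303329.77/16161.50 = 80.64 mm; y_c = 921611.85/16161.50 = 57.03 mm.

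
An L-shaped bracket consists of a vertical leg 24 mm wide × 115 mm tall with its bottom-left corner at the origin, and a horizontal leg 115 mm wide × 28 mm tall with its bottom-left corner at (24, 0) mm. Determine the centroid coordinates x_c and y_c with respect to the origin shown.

x_c = 49.42 mm, y_c = 34.08 mm

vertical leg: A = 24 × 115 = 2760.00, centroid at (12.00, 57.50).
horizontal leg: A = 115 × 28 = 3220.00, centroid at (81.50, 14.00).
ΣA = 5980.00 mm², ΣAx_c = 295550.00 mm³, ΣAy_c = 203780.00 mm³.
x_c = 295550.00/5980.00 = 49.42 mm; y_c = 203780.00/5980.00 = 34.08 mm.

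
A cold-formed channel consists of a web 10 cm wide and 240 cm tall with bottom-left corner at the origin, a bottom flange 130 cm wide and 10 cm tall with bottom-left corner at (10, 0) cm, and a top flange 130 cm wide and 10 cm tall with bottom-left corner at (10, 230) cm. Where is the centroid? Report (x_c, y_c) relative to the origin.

x_c = 41.40 cm, y_c = 120.00 cm

web: A = 10 × 240 = 2400.00, centroid at (5.00, 120.00).
bottom flange: A = 130 × 10 = 1300.00, centroid at (75.00, 5.00).
top flange: A = 130 × 10 = 1300.00, centroid at (75.00, 235.00).
ΣA = 5000.00 cm²
ΣAx_c = (2400.00)(5.00) + (1300.00)(75.00) + (1300.00)(75.00) = 207000.00 cm³
ΣAy_c = (2400.00)(120.00) + (1300.00)(5.00) + (1300.00)(235.00) = 600000.00 cm³
x_c = 207000.00 / 5000.00 = 41.40 cm
y_c = 600000.00 / 5000.00 = 120.00 cm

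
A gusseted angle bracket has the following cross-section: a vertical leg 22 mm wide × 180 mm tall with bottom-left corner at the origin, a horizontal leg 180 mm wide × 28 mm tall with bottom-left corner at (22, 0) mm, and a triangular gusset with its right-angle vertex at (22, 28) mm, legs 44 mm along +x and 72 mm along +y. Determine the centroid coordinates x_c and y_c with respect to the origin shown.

vertical leg: A = 22 × 180 = 3960.00, centroid at (11.00, 90.00).
horizontal leg: A = 180 × 28 = 5040.00, centroid at (112.00, 14.00).
gusset: A = ½·44·72 = 1584.00, centroid at (36.67, 52.00).
ΣA = 10584.00 mm², ΣAx_c = 666120.00 mm³, ΣAy_c = 509328.00 mm³.
x_c = 666120.00/10584.00 = 62.94 mm; y_c = 509328.00/10584.00 = 48.12 mm.

x_c = 62.94 mm, y_c = 48.12 mm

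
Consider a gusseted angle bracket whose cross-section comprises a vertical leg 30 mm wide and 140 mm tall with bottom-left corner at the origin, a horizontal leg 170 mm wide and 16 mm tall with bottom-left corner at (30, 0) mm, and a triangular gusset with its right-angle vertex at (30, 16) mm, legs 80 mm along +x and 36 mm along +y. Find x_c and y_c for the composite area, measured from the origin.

x_c = 54.71 mm, y_c = 42.59 mm

vertical leg: A = 30 × 140 = 4200.00, centroid at (15.00, 70.00).
horizontal leg: A = 170 × 16 = 2720.00, centroid at (115.00, 8.00).
gusset: A = ½·80·36 = 1440.00, centroid at (56.67, 28.00).
ΣA = 8360.00 mm²
ΣAx_c = (4200.00)(15.00) + (2720.00)(115.00) + (1440.00)(56.67) = 457400.00 mm³
ΣAy_c = (4200.00)(70.00) + (2720.00)(8.00) + (1440.00)(28.00) = 356080.00 mm³
x_c = 457400.00 / 8360.00 = 54.71 mm
y_c = 356080.00 / 8360.00 = 42.59 mm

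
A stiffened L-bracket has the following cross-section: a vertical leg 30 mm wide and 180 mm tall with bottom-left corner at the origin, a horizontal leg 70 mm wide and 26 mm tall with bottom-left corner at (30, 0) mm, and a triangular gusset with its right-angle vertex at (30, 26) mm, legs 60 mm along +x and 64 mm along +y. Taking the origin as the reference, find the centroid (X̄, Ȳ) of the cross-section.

Part | A | x̄ᵢ | ȳᵢ | A·x̄ᵢ | A·ȳᵢ
vertical leg | 5400.00 | 15.00 | 90.00 | 81000.00 | 486000.00
horizontal leg | 1820.00 | 65.00 | 13.00 | 118300.00 | 23660.00
gusset | 1920.00 | 50.00 | 47.33 | 96000.00 | 90880.00
Σ | 9140.00 |  |  | 295300.00 | 600540.00
X̄ = 295300.00 / 9140.00 = 32.31 mm
Ȳ = 600540.00 / 9140.00 = 65.70 mm

X̄ = 32.31 mm, Ȳ = 65.70 mm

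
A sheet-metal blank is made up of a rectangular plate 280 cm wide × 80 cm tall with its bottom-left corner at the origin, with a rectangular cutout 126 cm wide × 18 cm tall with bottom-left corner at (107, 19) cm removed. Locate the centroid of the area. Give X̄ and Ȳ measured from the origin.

X̄ = 136.62 cm, Ȳ = 41.35 cm

plate: A = 280 × 80 = 22400.00, centroid at (140.00, 40.00).
hole: A = −(126 × 18) = -2268.00, centroid at (170.00, 28.00).
ΣA = 20132.00 cm², ΣAX̄ = 2750440.00 cm³, ΣAȲ = 832496.00 cm³.
X̄ = 2750440.00/20132.00 = 136.62 cm; Ȳ = 832496.00/20132.00 = 41.35 cm.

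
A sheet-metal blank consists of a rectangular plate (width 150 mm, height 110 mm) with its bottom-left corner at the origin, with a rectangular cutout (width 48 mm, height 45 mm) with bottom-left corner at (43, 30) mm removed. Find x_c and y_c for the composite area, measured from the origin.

Part | A | x̄ᵢ | ȳᵢ | A·x̄ᵢ | A·ȳᵢ
plate | 16500.00 | 75.00 | 55.00 | 1237500.00 | 907500.00
hole | -2160.00 | 67.00 | 52.50 | -144720.00 | -113400.00
Σ | 14340.00 |  |  | 1092780.00 | 794100.00
x_c = 1092780.00 / 14340.00 = 76.21 mm
y_c = 794100.00 / 14340.00 = 55.38 mm

x_c = 76.21 mm, y_c = 55.38 mm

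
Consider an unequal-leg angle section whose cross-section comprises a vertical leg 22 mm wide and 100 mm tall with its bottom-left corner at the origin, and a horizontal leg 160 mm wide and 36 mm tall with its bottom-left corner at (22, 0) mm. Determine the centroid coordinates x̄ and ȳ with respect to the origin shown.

x̄ = 76.85 mm, ȳ = 26.84 mm

Part | A | x̄ᵢ | ȳᵢ | A·x̄ᵢ | A·ȳᵢ
vertical leg | 2200.00 | 11.00 | 50.00 | 24200.00 | 110000.00
horizontal leg | 5760.00 | 102.00 | 18.00 | 587520.00 | 103680.00
Σ | 7960.00 |  |  | 611720.00 | 213680.00
x̄ = 611720.00 / 7960.00 = 76.85 mm
ȳ = 213680.00 / 7960.00 = 26.84 mm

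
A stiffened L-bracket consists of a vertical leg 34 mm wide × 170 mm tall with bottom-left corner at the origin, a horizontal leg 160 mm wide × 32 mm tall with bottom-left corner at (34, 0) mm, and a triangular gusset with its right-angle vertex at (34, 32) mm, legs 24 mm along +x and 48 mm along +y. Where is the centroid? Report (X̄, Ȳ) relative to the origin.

X̄ = 61.53 mm, Ȳ = 52.36 mm

vertical leg: A = 34 × 170 = 5780.00, centroid at (17.00, 85.00).
horizontal leg: A = 160 × 32 = 5120.00, centroid at (114.00, 16.00).
gusset: A = ½·24·48 = 576.00, centroid at (42.00, 48.00).
ΣA = 11476.00 mm², ΣAX̄ = 706132.00 mm³, ΣAȲ = 600868.00 mm³.
X̄ = 706132.00/11476.00 = 61.53 mm; Ȳ = 600868.00/11476.00 = 52.36 mm.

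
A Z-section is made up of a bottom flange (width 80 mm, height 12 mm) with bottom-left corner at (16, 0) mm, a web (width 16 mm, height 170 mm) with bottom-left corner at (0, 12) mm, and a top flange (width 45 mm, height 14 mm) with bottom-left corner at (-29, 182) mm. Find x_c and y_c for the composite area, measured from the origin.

bottom flange: A = 80 × 12 = 960.00, centroid at (56.00, 6.00).
web: A = 16 × 170 = 2720.00, centroid at (8.00, 97.00).
top flange: A = 45 × 14 = 630.00, centroid at (-6.50, 189.00).
ΣA = 4310.00 mm²
ΣAx_c = (960.00)(56.00) + (2720.00)(8.00) + (630.00)(-6.50) = 71425.00 mm³
ΣAy_c = (960.00)(6.00) + (2720.00)(97.00) + (630.00)(189.00) = 388670.00 mm³
x_c = 71425.00 / 4310.00 = 16.57 mm
y_c = 388670.00 / 4310.00 = 90.18 mm

x_c = 16.57 mm, y_c = 90.18 mm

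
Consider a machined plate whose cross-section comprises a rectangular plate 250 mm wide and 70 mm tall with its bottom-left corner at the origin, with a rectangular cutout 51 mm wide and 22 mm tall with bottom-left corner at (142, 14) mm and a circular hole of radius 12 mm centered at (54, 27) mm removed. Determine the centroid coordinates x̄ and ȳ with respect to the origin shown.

x̄ = 124.02 mm, ȳ = 35.93 mm

plate: A = 250 × 70 = 17500.00, centroid at (125.00, 35.00).
hole 1: A = −(51 × 22) = -1122.00, centroid at (167.50, 25.00).
hole 2: A = −π·12² = -452.39, centroid at (54.00, 27.00).
ΣA = 15925.61 mm²
ΣAx̄ = (17500.00)(125.00) + (-1122.00)(167.50) + (-452.39)(54.00) = 1975135.98 mm³
ΣAȳ = (17500.00)(35.00) + (-1122.00)(25.00) + (-452.39)(27.00) = 572235.49 mm³
x̄ = 1975135.98 / 15925.61 = 124.02 mm
ȳ = 572235.49 / 15925.61 = 35.93 mm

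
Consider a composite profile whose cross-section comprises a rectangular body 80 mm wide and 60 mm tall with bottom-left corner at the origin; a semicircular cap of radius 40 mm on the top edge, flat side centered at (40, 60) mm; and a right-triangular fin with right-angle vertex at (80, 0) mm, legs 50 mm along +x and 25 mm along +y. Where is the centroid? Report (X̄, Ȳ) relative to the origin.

rectangular body: A = 80 × 60 = 4800.00, centroid at (40.00, 30.00).
semicircular top: A = ½π·40² = 2513.27, centroid at (40.00, 76.98).
triangular fin: A = ½·50·25 = 625.00, centroid at (96.67, 8.33).
ΣA = 7938.27 mm², ΣAX̄ = 352947.63 mm³, ΣAȲ = 342671.45 mm³.
X̄ = 352947.63/7938.27 = 44.46 mm; Ȳ = 342671.45/7938.27 = 43.17 mm.

X̄ = 44.46 mm, Ȳ = 43.17 mm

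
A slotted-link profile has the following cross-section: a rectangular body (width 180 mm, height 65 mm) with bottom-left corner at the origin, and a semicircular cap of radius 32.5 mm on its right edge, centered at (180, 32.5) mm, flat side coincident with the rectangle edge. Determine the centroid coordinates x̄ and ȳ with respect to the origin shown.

Part | A | x̄ᵢ | ȳᵢ | A·x̄ᵢ | A·ȳᵢ
rectangular body | 11700.00 | 90.00 | 32.50 | 1053000.00 | 380250.00
semicircular end | 1659.15 | 193.79 | 32.50 | 321533.07 | 53922.49
Σ | 13359.15 |  |  | 1374533.07 | 434172.49
x̄ = 1374533.07 / 13359.15 = 102.89 mm
ȳ = 434172.49 / 13359.15 = 32.50 mm

x̄ = 102.89 mm, ȳ = 32.50 mm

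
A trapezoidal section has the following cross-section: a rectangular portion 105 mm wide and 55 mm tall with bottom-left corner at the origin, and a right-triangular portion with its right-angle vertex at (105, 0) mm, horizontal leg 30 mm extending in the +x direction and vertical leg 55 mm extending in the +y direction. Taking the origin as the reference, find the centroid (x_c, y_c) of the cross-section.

x_c = 60.31 mm, y_c = 26.35 mm

Part | A | x̄ᵢ | ȳᵢ | A·x̄ᵢ | A·ȳᵢ
rectangular portion | 5775.00 | 52.50 | 27.50 | 303187.50 | 158812.50
triangular portion | 825.00 | 115.00 | 18.33 | 94875.00 | 15125.00
Σ | 6600.00 |  |  | 398062.50 | 173937.50
x_c = 398062.50 / 6600.00 = 60.31 mm
y_c = 173937.50 / 6600.00 = 26.35 mm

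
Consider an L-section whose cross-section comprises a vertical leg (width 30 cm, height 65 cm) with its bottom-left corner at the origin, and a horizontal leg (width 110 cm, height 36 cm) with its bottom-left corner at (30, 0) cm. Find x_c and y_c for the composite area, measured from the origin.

x_c = 61.90 cm, y_c = 22.78 cm

Part | A | x̄ᵢ | ȳᵢ | A·x̄ᵢ | A·ȳᵢ
vertical leg | 1950.00 | 15.00 | 32.50 | 29250.00 | 63375.00
horizontal leg | 3960.00 | 85.00 | 18.00 | 336600.00 | 71280.00
Σ | 5910.00 |  |  | 365850.00 | 134655.00
x_c = 365850.00 / 5910.00 = 61.90 cm
y_c = 134655.00 / 5910.00 = 22.78 cm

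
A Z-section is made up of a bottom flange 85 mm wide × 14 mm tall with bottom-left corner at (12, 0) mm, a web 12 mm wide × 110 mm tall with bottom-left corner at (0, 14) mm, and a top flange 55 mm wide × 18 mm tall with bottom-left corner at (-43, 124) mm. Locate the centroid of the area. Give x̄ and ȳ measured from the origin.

x̄ = 16.41 mm, ȳ = 66.02 mm

bottom flange: A = 85 × 14 = 1190.00, centroid at (54.50, 7.00).
web: A = 12 × 110 = 1320.00, centroid at (6.00, 69.00).
top flange: A = 55 × 18 = 990.00, centroid at (-15.50, 133.00).
ΣA = 3500.00 mm², ΣAx̄ = 57430.00 mm³, ΣAȳ = 231080.00 mm³.
x̄ = 57430.00/3500.00 = 16.41 mm; ȳ = 231080.00/3500.00 = 66.02 mm.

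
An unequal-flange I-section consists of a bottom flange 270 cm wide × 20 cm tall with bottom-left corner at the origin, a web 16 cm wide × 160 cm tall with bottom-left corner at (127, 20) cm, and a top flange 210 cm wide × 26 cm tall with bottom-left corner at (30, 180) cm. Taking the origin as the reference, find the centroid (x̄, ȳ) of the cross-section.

Part | A | x̄ᵢ | ȳᵢ | A·x̄ᵢ | A·ȳᵢ
bottom flange | 5400.00 | 135.00 | 10.00 | 729000.00 | 54000.00
web | 2560.00 | 135.00 | 100.00 | 345600.00 | 256000.00
top flange | 5460.00 | 135.00 | 193.00 | 737100.00 | 1053780.00
Σ | 13420.00 |  |  | 1811700.00 | 1363780.00
x̄ = 1811700.00 / 13420.00 = 135.00 cm
ȳ = 1363780.00 / 13420.00 = 101.62 cm

x̄ = 135.00 cm, ȳ = 101.62 cm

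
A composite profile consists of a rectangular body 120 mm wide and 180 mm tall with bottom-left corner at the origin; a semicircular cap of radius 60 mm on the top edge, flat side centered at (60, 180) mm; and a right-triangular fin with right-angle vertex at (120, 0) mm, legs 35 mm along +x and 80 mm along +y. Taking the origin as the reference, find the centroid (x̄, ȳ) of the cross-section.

rectangular body: A = 120 × 180 = 21600.00, centroid at (60.00, 90.00).
semicircular top: A = ½π·60² = 5654.87, centroid at (60.00, 205.46).
triangular fin: A = ½·35·80 = 1400.00, centroid at (131.67, 26.67).
ΣA = 28654.87 mm²
ΣAx̄ = (21600.00)(60.00) + (5654.87)(60.00) + (1400.00)(131.67) = 1819625.34 mm³
ΣAȳ = (21600.00)(90.00) + (5654.87)(205.46) + (1400.00)(26.67) = 3143209.35 mm³
x̄ = 1819625.34 / 28654.87 = 63.50 mm
ȳ = 3143209.35 / 28654.87 = 109.69 mm

x̄ = 63.50 mm, ȳ = 109.69 mm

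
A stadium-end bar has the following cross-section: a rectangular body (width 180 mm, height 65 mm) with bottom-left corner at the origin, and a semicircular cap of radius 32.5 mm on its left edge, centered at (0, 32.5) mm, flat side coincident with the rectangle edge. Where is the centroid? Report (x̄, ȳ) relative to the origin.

Part | A | x̄ᵢ | ȳᵢ | A·x̄ᵢ | A·ȳᵢ
rectangular body | 11700.00 | 90.00 | 32.50 | 1053000.00 | 380250.00
semicircular end | 1659.15 | -13.79 | 32.50 | -22885.42 | 53922.49
Σ | 13359.15 |  |  | 1030114.58 | 434172.49
x̄ = 1030114.58 / 13359.15 = 77.11 mm
ȳ = 434172.49 / 13359.15 = 32.50 mm

x̄ = 77.11 mm, ȳ = 32.50 mm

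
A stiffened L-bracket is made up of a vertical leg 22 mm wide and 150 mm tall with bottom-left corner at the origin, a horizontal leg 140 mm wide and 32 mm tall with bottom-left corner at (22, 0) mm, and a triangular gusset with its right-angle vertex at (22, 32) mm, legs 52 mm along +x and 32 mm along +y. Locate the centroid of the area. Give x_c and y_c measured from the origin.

vertical leg: A = 22 × 150 = 3300.00, centroid at (11.00, 75.00).
horizontal leg: A = 140 × 32 = 4480.00, centroid at (92.00, 16.00).
gusset: A = ½·52·32 = 832.00, centroid at (39.33, 42.67).
ΣA = 8612.00 mm², ΣAx_c = 481185.33 mm³, ΣAy_c = 354678.67 mm³.
x_c = 481185.33/8612.00 = 55.87 mm; y_c = 354678.67/8612.00 = 41.18 mm.

x_c = 55.87 mm, y_c = 41.18 mm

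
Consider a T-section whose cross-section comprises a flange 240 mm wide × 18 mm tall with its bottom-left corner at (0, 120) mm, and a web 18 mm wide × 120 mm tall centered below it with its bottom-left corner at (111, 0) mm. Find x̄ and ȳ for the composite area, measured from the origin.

x̄ = 120.00 mm, ȳ = 106.00 mm

web: A = 18 × 120 = 2160.00, centroid at (120.00, 60.00).
flange: A = 240 × 18 = 4320.00, centroid at (120.00, 129.00).
ΣA = 6480.00 mm², ΣAx̄ = 777600.00 mm³, ΣAȳ = 686880.00 mm³.
x̄ = 777600.00/6480.00 = 120.00 mm; ȳ = 686880.00/6480.00 = 106.00 mm.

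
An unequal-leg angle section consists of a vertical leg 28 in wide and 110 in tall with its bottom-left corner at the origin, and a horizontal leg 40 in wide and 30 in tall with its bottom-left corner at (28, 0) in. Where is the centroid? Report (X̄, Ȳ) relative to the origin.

vertical leg: A = 28 × 110 = 3080.00, centroid at (14.00, 55.00).
horizontal leg: A = 40 × 30 = 1200.00, centroid at (48.00, 15.00).
ΣA = 4280.00 in²
ΣAX̄ = (3080.00)(14.00) + (1200.00)(48.00) = 100720.00 in³
ΣAȲ = (3080.00)(55.00) + (1200.00)(15.00) = 187400.00 in³
X̄ = 100720.00 / 4280.00 = 23.53 in
Ȳ = 187400.00 / 4280.00 = 43.79 in

X̄ = 23.53 in, Ȳ = 43.79 in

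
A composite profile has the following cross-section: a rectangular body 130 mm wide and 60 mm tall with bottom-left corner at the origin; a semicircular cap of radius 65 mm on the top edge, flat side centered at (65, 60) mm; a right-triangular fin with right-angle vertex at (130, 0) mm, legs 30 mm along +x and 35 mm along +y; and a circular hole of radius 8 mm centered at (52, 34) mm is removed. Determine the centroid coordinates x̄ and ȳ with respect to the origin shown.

x̄ = 67.84 mm, ȳ = 55.19 mm

rectangular body: A = 130 × 60 = 7800.00, centroid at (65.00, 30.00).
semicircular top: A = ½π·65² = 6636.61, centroid at (65.00, 87.59).
triangular fin: A = ½·30·35 = 525.00, centroid at (140.00, 11.67).
hole: A = −π·8² = -201.06, centroid at (52.00, 34.00).
ΣA = 14760.55 mm²
ΣAx̄ = (7800.00)(65.00) + (6636.61)(65.00) + (525.00)(140.00) + (-201.06)(52.00) = 1001424.72 mm³
ΣAȳ = (7800.00)(30.00) + (6636.61)(87.59) + (525.00)(11.67) + (-201.06)(34.00) = 814569.10 mm³
x̄ = 1001424.72 / 14760.55 = 67.84 mm
ȳ = 814569.10 / 14760.55 = 55.19 mm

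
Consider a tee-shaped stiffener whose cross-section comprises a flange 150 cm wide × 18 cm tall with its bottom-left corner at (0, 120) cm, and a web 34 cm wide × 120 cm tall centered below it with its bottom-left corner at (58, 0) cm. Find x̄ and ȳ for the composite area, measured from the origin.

web: A = 34 × 120 = 4080.00, centroid at (75.00, 60.00).
flange: A = 150 × 18 = 2700.00, centroid at (75.00, 129.00).
ΣA = 6780.00 cm²
ΣAx̄ = (4080.00)(75.00) + (2700.00)(75.00) = 508500.00 cm³
ΣAȳ = (4080.00)(60.00) + (2700.00)(129.00) = 593100.00 cm³
x̄ = 508500.00 / 6780.00 = 75.00 cm
ȳ = 593100.00 / 6780.00 = 87.48 cm

x̄ = 75.00 cm, ȳ = 87.48 cm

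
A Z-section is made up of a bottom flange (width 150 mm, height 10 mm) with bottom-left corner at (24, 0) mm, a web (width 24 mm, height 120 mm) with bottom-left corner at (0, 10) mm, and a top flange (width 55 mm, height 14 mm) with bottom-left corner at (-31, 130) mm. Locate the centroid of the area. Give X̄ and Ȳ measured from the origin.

X̄ = 35.02 mm, Ȳ = 61.09 mm

bottom flange: A = 150 × 10 = 1500.00, centroid at (99.00, 5.00).
web: A = 24 × 120 = 2880.00, centroid at (12.00, 70.00).
top flange: A = 55 × 14 = 770.00, centroid at (-3.50, 137.00).
ΣA = 5150.00 mm², ΣAX̄ = 180365.00 mm³, ΣAȲ = 314590.00 mm³.
X̄ = 180365.00/5150.00 = 35.02 mm; Ȳ = 314590.00/5150.00 = 61.09 mm.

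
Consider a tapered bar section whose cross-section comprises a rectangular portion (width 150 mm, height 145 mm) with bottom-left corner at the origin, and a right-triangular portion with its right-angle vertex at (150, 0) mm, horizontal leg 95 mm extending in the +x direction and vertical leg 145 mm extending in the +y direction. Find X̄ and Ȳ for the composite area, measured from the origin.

X̄ = 100.65 mm, Ȳ = 66.69 mm

rectangular portion: A = 150 × 145 = 21750.00, centroid at (75.00, 72.50).
triangular portion: A = ½·95·145 = 6887.50, centroid at (181.67, 48.33).
ΣA = 28637.50 mm²
ΣAX̄ = (21750.00)(75.00) + (6887.50)(181.67) = 2882479.17 mm³
ΣAȲ = (21750.00)(72.50) + (6887.50)(48.33) = 1909770.83 mm³
X̄ = 2882479.17 / 28637.50 = 100.65 mm
Ȳ = 1909770.83 / 28637.50 = 66.69 mm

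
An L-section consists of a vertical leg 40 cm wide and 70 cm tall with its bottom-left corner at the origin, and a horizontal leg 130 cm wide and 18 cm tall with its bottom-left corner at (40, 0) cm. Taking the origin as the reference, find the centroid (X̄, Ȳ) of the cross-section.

X̄ = 58.70 cm, Ȳ = 23.16 cm

vertical leg: A = 40 × 70 = 2800.00, centroid at (20.00, 35.00).
horizontal leg: A = 130 × 18 = 2340.00, centroid at (105.00, 9.00).
ΣA = 5140.00 cm², ΣAX̄ = 301700.00 cm³, ΣAȲ = 119060.00 cm³.
X̄ = 301700.00/5140.00 = 58.70 cm; Ȳ = 119060.00/5140.00 = 23.16 cm.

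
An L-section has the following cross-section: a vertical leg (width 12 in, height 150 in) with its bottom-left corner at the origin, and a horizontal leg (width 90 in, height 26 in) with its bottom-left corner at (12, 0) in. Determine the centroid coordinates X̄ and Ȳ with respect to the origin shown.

X̄ = 34.83 in, Ȳ = 39.96 in

vertical leg: A = 12 × 150 = 1800.00, centroid at (6.00, 75.00).
horizontal leg: A = 90 × 26 = 2340.00, centroid at (57.00, 13.00).
ΣA = 4140.00 in², ΣAX̄ = 144180.00 in³, ΣAȲ = 165420.00 in³.
X̄ = 144180.00/4140.00 = 34.83 in; Ȳ = 165420.00/4140.00 = 39.96 in.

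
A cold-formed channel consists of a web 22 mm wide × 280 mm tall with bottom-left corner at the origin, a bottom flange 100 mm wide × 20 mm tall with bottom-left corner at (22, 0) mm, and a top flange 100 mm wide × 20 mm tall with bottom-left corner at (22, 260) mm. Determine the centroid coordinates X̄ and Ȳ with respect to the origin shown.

web: A = 22 × 280 = 6160.00, centroid at (11.00, 140.00).
bottom flange: A = 100 × 20 = 2000.00, centroid at (72.00, 10.00).
top flange: A = 100 × 20 = 2000.00, centroid at (72.00, 270.00).
ΣA = 10160.00 mm²
ΣAX̄ = (6160.00)(11.00) + (2000.00)(72.00) + (2000.00)(72.00) = 355760.00 mm³
ΣAȲ = (6160.00)(140.00) + (2000.00)(10.00) + (2000.00)(270.00) = 1422400.00 mm³
X̄ = 355760.00 / 10160.00 = 35.02 mm
Ȳ = 1422400.00 / 10160.00 = 140.00 mm

X̄ = 35.02 mm, Ȳ = 140.00 mm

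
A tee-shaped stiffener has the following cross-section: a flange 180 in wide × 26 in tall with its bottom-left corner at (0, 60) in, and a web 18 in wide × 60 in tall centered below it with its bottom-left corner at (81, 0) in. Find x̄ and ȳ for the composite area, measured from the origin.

web: A = 18 × 60 = 1080.00, centroid at (90.00, 30.00).
flange: A = 180 × 26 = 4680.00, centroid at (90.00, 73.00).
ΣA = 5760.00 in²
ΣAx̄ = (1080.00)(90.00) + (4680.00)(90.00) = 518400.00 in³
ΣAȳ = (1080.00)(30.00) + (4680.00)(73.00) = 374040.00 in³
x̄ = 518400.00 / 5760.00 = 90.00 in
ȳ = 374040.00 / 5760.00 = 64.94 in

x̄ = 90.00 in, ȳ = 64.94 in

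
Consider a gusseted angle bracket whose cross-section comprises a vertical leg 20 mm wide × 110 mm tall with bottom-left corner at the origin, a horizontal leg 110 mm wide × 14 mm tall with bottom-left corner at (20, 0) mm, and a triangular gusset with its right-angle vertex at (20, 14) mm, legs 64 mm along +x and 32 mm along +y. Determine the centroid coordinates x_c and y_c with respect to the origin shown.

x_c = 37.75 mm, y_c = 32.96 mm

vertical leg: A = 20 × 110 = 2200.00, centroid at (10.00, 55.00).
horizontal leg: A = 110 × 14 = 1540.00, centroid at (75.00, 7.00).
gusset: A = ½·64·32 = 1024.00, centroid at (41.33, 24.67).
ΣA = 4764.00 mm²
ΣAx_c = (2200.00)(10.00) + (1540.00)(75.00) + (1024.00)(41.33) = 179825.33 mm³
ΣAy_c = (2200.00)(55.00) + (1540.00)(7.00) + (1024.00)(24.67) = 157038.67 mm³
x_c = 179825.33 / 4764.00 = 37.75 mm
y_c = 157038.67 / 4764.00 = 32.96 mm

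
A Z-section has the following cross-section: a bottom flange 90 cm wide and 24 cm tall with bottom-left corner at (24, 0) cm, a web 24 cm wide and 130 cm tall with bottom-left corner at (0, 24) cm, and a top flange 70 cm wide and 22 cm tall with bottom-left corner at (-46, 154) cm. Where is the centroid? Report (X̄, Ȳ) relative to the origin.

bottom flange: A = 90 × 24 = 2160.00, centroid at (69.00, 12.00).
web: A = 24 × 130 = 3120.00, centroid at (12.00, 89.00).
top flange: A = 70 × 22 = 1540.00, centroid at (-11.00, 165.00).
ΣA = 6820.00 cm²
ΣAX̄ = (2160.00)(69.00) + (3120.00)(12.00) + (1540.00)(-11.00) = 169540.00 cm³
ΣAȲ = (2160.00)(12.00) + (3120.00)(89.00) + (1540.00)(165.00) = 557700.00 cm³
X̄ = 169540.00 / 6820.00 = 24.86 cm
Ȳ = 557700.00 / 6820.00 = 81.77 cm

X̄ = 24.86 cm, Ȳ = 81.77 cm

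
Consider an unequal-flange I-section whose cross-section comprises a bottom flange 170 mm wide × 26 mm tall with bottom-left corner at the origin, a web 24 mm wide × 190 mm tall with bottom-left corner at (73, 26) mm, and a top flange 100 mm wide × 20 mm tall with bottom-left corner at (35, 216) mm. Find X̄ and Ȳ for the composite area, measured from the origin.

Part | A | x̄ᵢ | ȳᵢ | A·x̄ᵢ | A·ȳᵢ
bottom flange | 4420.00 | 85.00 | 13.00 | 375700.00 | 57460.00
web | 4560.00 | 85.00 | 121.00 | 387600.00 | 551760.00
top flange | 2000.00 | 85.00 | 226.00 | 170000.00 | 452000.00
Σ | 10980.00 |  |  | 933300.00 | 1061220.00
X̄ = 933300.00 / 10980.00 = 85.00 mm
Ȳ = 1061220.00 / 10980.00 = 96.65 mm

X̄ = 85.00 mm, Ȳ = 96.65 mm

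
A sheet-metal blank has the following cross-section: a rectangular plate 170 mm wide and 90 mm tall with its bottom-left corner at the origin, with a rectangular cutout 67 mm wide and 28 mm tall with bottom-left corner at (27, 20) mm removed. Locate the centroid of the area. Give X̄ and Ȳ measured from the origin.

X̄ = 88.42 mm, Ȳ = 46.54 mm

plate: A = 170 × 90 = 15300.00, centroid at (85.00, 45.00).
hole: A = −(67 × 28) = -1876.00, centroid at (60.50, 34.00).
ΣA = 13424.00 mm², ΣAX̄ = 1187002.00 mm³, ΣAȲ = 624716.00 mm³.
X̄ = 1187002.00/13424.00 = 88.42 mm; Ȳ = 624716.00/13424.00 = 46.54 mm.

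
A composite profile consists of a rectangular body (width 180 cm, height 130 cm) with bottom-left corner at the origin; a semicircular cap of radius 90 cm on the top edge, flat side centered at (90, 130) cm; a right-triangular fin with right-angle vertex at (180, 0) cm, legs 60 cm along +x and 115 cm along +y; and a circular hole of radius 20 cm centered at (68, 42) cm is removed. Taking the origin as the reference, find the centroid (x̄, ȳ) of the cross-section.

rectangular body: A = 180 × 130 = 23400.00, centroid at (90.00, 65.00).
semicircular top: A = ½π·90² = 12723.45, centroid at (90.00, 168.20).
triangular fin: A = ½·60·115 = 3450.00, centroid at (200.00, 38.33).
hole: A = −π·20² = -1256.64, centroid at (68.00, 42.00).
ΣA = 38316.81 cm², ΣAx̄ = 3855659.20 cm³, ΣAȳ = 3740519.78 cm³.
x̄ = 3855659.20/38316.81 = 100.63 cm; ȳ = 3740519.78/38316.81 = 97.62 cm.

x̄ = 100.63 cm, ȳ = 97.62 cm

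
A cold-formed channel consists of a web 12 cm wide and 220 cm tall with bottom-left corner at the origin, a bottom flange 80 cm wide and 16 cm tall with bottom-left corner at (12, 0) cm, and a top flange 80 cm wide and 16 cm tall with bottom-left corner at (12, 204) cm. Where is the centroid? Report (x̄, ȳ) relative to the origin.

web: A = 12 × 220 = 2640.00, centroid at (6.00, 110.00).
bottom flange: A = 80 × 16 = 1280.00, centroid at (52.00, 8.00).
top flange: A = 80 × 16 = 1280.00, centroid at (52.00, 212.00).
ΣA = 5200.00 cm², ΣAx̄ = 148960.00 cm³, ΣAȳ = 572000.00 cm³.
x̄ = 148960.00/5200.00 = 28.65 cm; ȳ = 572000.00/5200.00 = 110.00 cm.

x̄ = 28.65 cm, ȳ = 110.00 cm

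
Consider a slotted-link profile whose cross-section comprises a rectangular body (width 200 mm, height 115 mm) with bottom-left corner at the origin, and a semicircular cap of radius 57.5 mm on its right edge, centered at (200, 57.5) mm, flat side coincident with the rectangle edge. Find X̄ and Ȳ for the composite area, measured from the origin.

X̄ = 122.92 mm, Ȳ = 57.50 mm

rectangular body: A = 200 × 115 = 23000.00, centroid at (100.00, 57.50).
semicircular end: A = ½π·57.5² = 5193.45, centroid at (224.40, 57.50).
ΣA = 28193.45 mm², ΣAX̄ = 3465428.65 mm³, ΣAȲ = 1621123.11 mm³.
X̄ = 3465428.65/28193.45 = 122.92 mm; Ȳ = 1621123.11/28193.45 = 57.50 mm.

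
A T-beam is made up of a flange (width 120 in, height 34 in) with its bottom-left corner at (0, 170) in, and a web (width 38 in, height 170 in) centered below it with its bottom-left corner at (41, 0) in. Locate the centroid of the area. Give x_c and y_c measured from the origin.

web: A = 38 × 170 = 6460.00, centroid at (60.00, 85.00).
flange: A = 120 × 34 = 4080.00, centroid at (60.00, 187.00).
ΣA = 10540.00 in²
ΣAx_c = (6460.00)(60.00) + (4080.00)(60.00) = 632400.00 in³
ΣAy_c = (6460.00)(85.00) + (4080.00)(187.00) = 1312060.00 in³
x_c = 632400.00 / 10540.00 = 60.00 in
y_c = 1312060.00 / 10540.00 = 124.48 in

x_c = 60.00 in, y_c = 124.48 in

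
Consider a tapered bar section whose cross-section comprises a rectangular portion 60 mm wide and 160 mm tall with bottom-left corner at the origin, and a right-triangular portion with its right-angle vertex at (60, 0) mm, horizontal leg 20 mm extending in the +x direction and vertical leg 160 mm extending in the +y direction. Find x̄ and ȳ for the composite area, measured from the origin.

rectangular portion: A = 60 × 160 = 9600.00, centroid at (30.00, 80.00).
triangular portion: A = ½·20·160 = 1600.00, centroid at (66.67, 53.33).
ΣA = 11200.00 mm²
ΣAx̄ = (9600.00)(30.00) + (1600.00)(66.67) = 394666.67 mm³
ΣAȳ = (9600.00)(80.00) + (1600.00)(53.33) = 853333.33 mm³
x̄ = 394666.67 / 11200.00 = 35.24 mm
ȳ = 853333.33 / 11200.00 = 76.19 mm

x̄ = 35.24 mm, ȳ = 76.19 mm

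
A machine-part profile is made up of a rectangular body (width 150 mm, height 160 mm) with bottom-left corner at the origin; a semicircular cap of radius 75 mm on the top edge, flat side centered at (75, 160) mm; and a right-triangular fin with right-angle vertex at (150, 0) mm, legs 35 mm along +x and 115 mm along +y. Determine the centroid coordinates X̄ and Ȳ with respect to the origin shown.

X̄ = 80.01 mm, Ȳ = 105.95 mm

Part | A | x̄ᵢ | ȳᵢ | A·x̄ᵢ | A·ȳᵢ
rectangular body | 24000.00 | 75.00 | 80.00 | 1800000.00 | 1920000.00
semicircular top | 8835.73 | 75.00 | 191.83 | 662679.70 | 1694966.69
triangular fin | 2012.50 | 161.67 | 38.33 | 325354.17 | 77145.83
Σ | 34848.23 |  |  | 2788033.87 | 3692112.53
X̄ = 2788033.87 / 34848.23 = 80.01 mm
Ȳ = 3692112.53 / 34848.23 = 105.95 mm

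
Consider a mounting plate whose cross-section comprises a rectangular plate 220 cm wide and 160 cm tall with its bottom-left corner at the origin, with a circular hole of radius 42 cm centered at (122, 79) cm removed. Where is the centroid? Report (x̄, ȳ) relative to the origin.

Part | A | x̄ᵢ | ȳᵢ | A·x̄ᵢ | A·ȳᵢ
plate | 35200.00 | 110.00 | 80.00 | 3872000.00 | 2816000.00
hole | -5541.77 | 122.00 | 79.00 | -676095.87 | -437799.79
Σ | 29658.23 |  |  | 3195904.13 | 2378200.21
x̄ = 3195904.13 / 29658.23 = 107.76 cm
ȳ = 2378200.21 / 29658.23 = 80.19 cm

x̄ = 107.76 cm, ȳ = 80.19 cm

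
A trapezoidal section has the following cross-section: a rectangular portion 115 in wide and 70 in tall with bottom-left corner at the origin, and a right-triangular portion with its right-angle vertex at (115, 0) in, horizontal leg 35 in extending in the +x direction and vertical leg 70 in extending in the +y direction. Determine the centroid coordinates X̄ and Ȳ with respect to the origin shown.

rectangular portion: A = 115 × 70 = 8050.00, centroid at (57.50, 35.00).
triangular portion: A = ½·35·70 = 1225.00, centroid at (126.67, 23.33).
ΣA = 9275.00 in²
ΣAX̄ = (8050.00)(57.50) + (1225.00)(126.67) = 618041.67 in³
ΣAȲ = (8050.00)(35.00) + (1225.00)(23.33) = 310333.33 in³
X̄ = 618041.67 / 9275.00 = 66.64 in
Ȳ = 310333.33 / 9275.00 = 33.46 in

X̄ = 66.64 in, Ȳ = 33.46 in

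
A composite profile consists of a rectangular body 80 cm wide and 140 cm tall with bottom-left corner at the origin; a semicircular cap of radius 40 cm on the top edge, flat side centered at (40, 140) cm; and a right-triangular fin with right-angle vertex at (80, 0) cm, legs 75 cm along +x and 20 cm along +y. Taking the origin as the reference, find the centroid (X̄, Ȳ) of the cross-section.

X̄ = 43.37 cm, Ȳ = 81.83 cm

rectangular body: A = 80 × 140 = 11200.00, centroid at (40.00, 70.00).
semicircular top: A = ½π·40² = 2513.27, centroid at (40.00, 156.98).
triangular fin: A = ½·75·20 = 750.00, centroid at (105.00, 6.67).
ΣA = 14463.27 cm²
ΣAX̄ = (11200.00)(40.00) + (2513.27)(40.00) + (750.00)(105.00) = 627280.96 cm³
ΣAȲ = (11200.00)(70.00) + (2513.27)(156.98) + (750.00)(6.67) = 1183525.04 cm³
X̄ = 627280.96 / 14463.27 = 43.37 cm
Ȳ = 1183525.04 / 14463.27 = 81.83 cm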